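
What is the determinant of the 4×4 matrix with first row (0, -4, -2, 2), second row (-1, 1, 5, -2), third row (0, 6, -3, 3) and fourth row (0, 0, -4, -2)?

Expand along column 1 (it has 3 zeros):
  − (-1) · M_21   where M_21 = det([-4 -2 2; 6 -3 3; 0 -4 -2]) = -144
det = (-1)·(-1)·(-144) = -144

The determinant is -144.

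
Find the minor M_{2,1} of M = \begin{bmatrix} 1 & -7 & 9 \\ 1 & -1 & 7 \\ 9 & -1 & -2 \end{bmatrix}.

23

Delete row 2 and column 1; the remaining 2×2 submatrix is [-7 9; -1 -2].
Its determinant is (-7)·(-2) − 9·(-1) = 23.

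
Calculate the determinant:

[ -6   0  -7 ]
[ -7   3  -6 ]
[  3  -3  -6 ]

132

Expand along row 1:
  + (-6) · |3 -6; -3 -6| = (-6)·(-18 − 18) = 216
  + (-7) · |-7 3; 3 -3| = (-7)·(21 − 9) = -84
Sum: (216) + (-84) = 132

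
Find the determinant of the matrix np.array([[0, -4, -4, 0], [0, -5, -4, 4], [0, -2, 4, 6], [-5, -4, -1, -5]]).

The determinant is 360.

Expand along column 1 (it has 3 zeros):
  − (-5) · M_41   where M_41 = det([-4 -4 0; -5 -4 4; -2 4 6]) = 72
det = (-1)·(-5)·(72) = 360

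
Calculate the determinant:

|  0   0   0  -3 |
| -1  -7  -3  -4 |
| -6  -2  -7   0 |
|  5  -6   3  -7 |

The determinant is 87.

Expand along row 1 (it has 3 zeros):
  − (-3) · M_14   where M_14 = det([-1 -7 -3; -6 -2 -7; 5 -6 3]) = 29
det = (-1)·(-3)·(29) = 87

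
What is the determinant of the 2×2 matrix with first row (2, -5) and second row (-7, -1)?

det = 2·(-1) − (-5)·(-7) = -2 − 35 = -37

-37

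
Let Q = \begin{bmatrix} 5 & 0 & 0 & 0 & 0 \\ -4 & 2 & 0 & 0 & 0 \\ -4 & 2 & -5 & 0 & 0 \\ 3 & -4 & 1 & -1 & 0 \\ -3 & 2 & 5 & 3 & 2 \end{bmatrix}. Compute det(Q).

Q is lower triangular, so det(Q) is the product of the diagonal entries:
det = (5) · (2) · (-5) · (-1) · (2) = 100

|Q| = 100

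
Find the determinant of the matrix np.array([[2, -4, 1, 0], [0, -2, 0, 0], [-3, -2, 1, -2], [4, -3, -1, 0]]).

Expand along row 2 (it has 3 zeros):
  + (-2) · M_22   where M_22 = det([2 1 0; -3 1 -2; 4 -1 0]) = -12
det = (+1)·(-2)·(-12) = 24

24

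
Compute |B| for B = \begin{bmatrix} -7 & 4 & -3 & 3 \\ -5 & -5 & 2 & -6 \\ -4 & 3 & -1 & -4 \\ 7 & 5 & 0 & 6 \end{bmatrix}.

|B| = 600

Expand along row 4 (it has 1 zero):
  − (7) · M_41   where M_41 = det([4 -3 3; -5 2 -6; 3 -1 -4]) = 55
  + (5) · M_42   where M_42 = det([-7 -3 3; -5 2 -6; -4 -1 -4]) = 125
  + (6) · M_44   where M_44 = det([-7 4 -3; -5 -5 2; -4 3 -1]) = 60
det = (-1)·(7)·(55) + (+1)·(5)·(125) + (+1)·(6)·(60) = 600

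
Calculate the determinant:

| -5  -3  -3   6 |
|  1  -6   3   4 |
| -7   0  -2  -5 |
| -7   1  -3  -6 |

The determinant is -238.

Expand along row 3 (it has 1 zero):
  + (-7) · M_31   where M_31 = det([-3 -3 6; -6 3 4; 1 -3 -6]) = 204
  + (-2) · M_33   where M_33 = det([-5 -3 6; 1 -6 4; -7 1 -6]) = -340
  − (-5) · M_34   where M_34 = det([-5 -3 -3; 1 -6 3; -7 1 -3]) = 102
det = (+1)·(-7)·(204) + (+1)·(-2)·(-340) + (-1)·(-5)·(102) = -238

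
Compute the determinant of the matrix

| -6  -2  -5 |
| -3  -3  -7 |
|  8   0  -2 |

Expand along column 2:
  − (-2) · |-3 -7; 8 -2| = −(-2)·(6 − (-56)) = 124
  + (-3) · |-6 -5; 8 -2| = (-3)·(12 − (-40)) = -156
Sum: (124) + (-156) = -32

-32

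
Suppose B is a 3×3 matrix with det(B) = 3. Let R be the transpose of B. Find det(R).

3

det(Bᵀ) = det(B).
det(R) = (1)·(3) = 3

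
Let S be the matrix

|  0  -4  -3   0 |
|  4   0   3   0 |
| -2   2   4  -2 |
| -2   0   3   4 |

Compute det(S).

|S| = 400

Expand along row 1 (it has 2 zeros):
  − (-4) · M_12   where M_12 = det([4 3 0; -2 4 -2; -2 3 4]) = 124
  + (-3) · M_13   where M_13 = det([4 0 0; -2 2 -2; -2 0 4]) = 32
det = (-1)·(-4)·(124) + (+1)·(-3)·(32) = 400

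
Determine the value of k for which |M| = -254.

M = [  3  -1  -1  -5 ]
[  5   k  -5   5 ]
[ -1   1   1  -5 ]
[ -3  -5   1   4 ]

Expanding along the row containing k, det(M) is linear in k: det(M) = (-2)·k + (-250).
Set (-2)·k + (-250) = -254  ⇒  (-2)·k = -4  ⇒  k = 2.

k = 2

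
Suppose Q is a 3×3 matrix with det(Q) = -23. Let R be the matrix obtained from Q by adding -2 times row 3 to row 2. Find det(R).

-23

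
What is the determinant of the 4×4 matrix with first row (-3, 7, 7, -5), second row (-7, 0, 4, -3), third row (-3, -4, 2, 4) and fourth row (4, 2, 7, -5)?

Expand along row 2 (it has 1 zero):
  − (-7) · M_21   where M_21 = det([7 7 -5; -4 2 4; 2 7 -5]) = -190
  − (4) · M_23   where M_23 = det([-3 7 -5; -3 -4 4; 4 2 -5]) = -79
  + (-3) · M_24   where M_24 = det([-3 7 7; -3 -4 2; 4 2 7]) = 369
det = (-1)·(-7)·(-190) + (-1)·(4)·(-79) + (+1)·(-3)·(369) = -2121

The determinant is -2121.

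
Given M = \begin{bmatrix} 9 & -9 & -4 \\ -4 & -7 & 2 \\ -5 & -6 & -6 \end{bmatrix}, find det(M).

|M| = 836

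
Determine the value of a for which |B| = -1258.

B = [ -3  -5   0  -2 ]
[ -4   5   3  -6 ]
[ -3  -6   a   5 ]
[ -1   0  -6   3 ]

a = -2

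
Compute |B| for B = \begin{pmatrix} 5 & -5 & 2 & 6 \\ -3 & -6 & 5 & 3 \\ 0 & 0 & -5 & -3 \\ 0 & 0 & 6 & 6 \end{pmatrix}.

The determinant is 540.

B is block upper-triangular with a 2×2 block and a 2×2 block on the diagonal, so its determinant equals the product of the determinants of the diagonal blocks.
det of the 2×2 block = -45
det of the 2×2 block = -12
det = (-45)·(-12) = 540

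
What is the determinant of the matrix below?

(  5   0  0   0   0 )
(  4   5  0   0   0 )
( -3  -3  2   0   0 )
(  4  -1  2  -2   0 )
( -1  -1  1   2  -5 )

The matrix is lower triangular, so the determinant is the product of the diagonal entries:
det = (5) · (5) · (2) · (-2) · (-5) = 500

The determinant is 500.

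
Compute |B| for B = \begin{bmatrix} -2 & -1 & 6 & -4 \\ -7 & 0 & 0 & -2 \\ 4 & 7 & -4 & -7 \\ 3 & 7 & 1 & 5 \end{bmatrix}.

det(B) = -4393

Expand along row 2 (it has 2 zeros):
  − (-7) · M_21   where M_21 = det([-1 6 -4; 7 -4 -7; 7 1 5]) = -631
  + (-2) · M_24   where M_24 = det([-2 -1 6; 4 7 -4; 3 7 1]) = -12
det = (-1)·(-7)·(-631) + (+1)·(-2)·(-12) = -4393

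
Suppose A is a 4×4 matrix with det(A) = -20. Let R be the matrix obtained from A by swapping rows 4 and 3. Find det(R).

20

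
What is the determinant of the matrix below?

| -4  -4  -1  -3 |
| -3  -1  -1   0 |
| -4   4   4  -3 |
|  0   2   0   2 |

Expand along row 4 (it has 2 zeros):
  + (2) · M_42   where M_42 = det([-4 -1 -3; -3 -1 0; -4 4 -3]) = 45
  + (2) · M_44   where M_44 = det([-4 -4 -1; -3 -1 -1; -4 4 4]) = -48
det = (+1)·(2)·(45) + (+1)·(2)·(-48) = -6

-6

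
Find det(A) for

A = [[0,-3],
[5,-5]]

det(A) = 0·(-5) − (-3)·5 = 0 − (-15) = 15

|A| = 15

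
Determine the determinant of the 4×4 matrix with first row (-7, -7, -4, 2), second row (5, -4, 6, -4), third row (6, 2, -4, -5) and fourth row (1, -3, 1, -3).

743

Expand along row 1:
  + (-7) · M_11   where M_11 = det([-4 6 -4; 2 -4 -5; -3 1 -3]) = 98
  − (-7) · M_12   where M_12 = det([5 6 -4; 6 -4 -5; 1 1 -3]) = 123
  + (-4) · M_13   where M_13 = det([5 -4 -4; 6 2 -5; 1 -3 -3]) = -77
  − (2) · M_14   where M_14 = det([5 -4 6; 6 2 -4; 1 -3 1]) = -130
det = (+1)·(-7)·(98) + (-1)·(-7)·(123) + (+1)·(-4)·(-77) + (-1)·(2)·(-130) = 743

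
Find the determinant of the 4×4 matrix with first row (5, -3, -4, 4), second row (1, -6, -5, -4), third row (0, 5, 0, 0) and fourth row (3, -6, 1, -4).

The determinant is -1080.

Expand along row 3 (it has 3 zeros):
  − (5) · M_32   where M_32 = det([5 -4 4; 1 -5 -4; 3 1 -4]) = 216
det = (-1)·(5)·(216) = -1080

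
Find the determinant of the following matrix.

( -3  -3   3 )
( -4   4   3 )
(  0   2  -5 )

The determinant is 114.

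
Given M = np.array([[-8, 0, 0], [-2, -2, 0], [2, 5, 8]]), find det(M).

M is lower triangular, so det(M) is the product of the diagonal entries:
det = (-8) · (-2) · (8) = 128

|M| = 128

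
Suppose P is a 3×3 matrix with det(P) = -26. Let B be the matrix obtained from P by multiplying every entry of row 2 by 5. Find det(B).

Scaling one row by 5 multiplies the determinant by 5.
det(B) = (5)·(-26) = -130

|B| = -130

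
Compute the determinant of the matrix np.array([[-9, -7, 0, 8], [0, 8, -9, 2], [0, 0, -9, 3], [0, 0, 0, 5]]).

The matrix is upper triangular, so the determinant is the product of the diagonal entries:
det = (-9) · (8) · (-9) · (5) = 3240

3240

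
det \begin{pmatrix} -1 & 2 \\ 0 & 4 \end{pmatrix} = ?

det = (-1)·4 − 2·0 = -4 − 0 = -4

The determinant is -4.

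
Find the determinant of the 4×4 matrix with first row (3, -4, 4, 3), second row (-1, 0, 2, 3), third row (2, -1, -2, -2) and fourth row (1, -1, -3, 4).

Expand along row 2 (it has 1 zero):
  − (-1) · M_21   where M_21 = det([-4 4 3; -1 -2 -2; -1 -3 4]) = 83
  − (2) · M_23   where M_23 = det([3 -4 3; 2 -1 -2; 1 -1 4]) = 19
  + (3) · M_24   where M_24 = det([3 -4 4; 2 -1 -2; 1 -1 -3]) = -17
det = (-1)·(-1)·(83) + (-1)·(2)·(19) + (+1)·(3)·(-17) = -6

-6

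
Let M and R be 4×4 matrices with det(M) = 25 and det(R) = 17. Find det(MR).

425

det(MR) = det(M)·det(R) = (25)·(17) = 425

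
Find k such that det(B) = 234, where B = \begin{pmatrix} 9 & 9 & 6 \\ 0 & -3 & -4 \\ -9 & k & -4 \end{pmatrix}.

Expanding along the row containing k, det(B) is linear in k: det(B) = (36)·k + (270).
Set (36)·k + (270) = 234  ⇒  (36)·k = -36  ⇒  k = -1.

k = -1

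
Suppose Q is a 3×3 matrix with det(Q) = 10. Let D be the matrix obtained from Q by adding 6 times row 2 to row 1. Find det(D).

det(D) = 10

Adding a multiple of one row to another leaves the determinant unchanged.
det(D) = (1)·(10) = 10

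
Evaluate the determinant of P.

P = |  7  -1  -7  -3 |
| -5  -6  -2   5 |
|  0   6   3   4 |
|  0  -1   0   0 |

The determinant is 256.

Expand along row 4 (it has 3 zeros):
  + (-1) · M_42   where M_42 = det([7 -7 -3; -5 -2 5; 0 3 4]) = -256
det = (+1)·(-1)·(-256) = 256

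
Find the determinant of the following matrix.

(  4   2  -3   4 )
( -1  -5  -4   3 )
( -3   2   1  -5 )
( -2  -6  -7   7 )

341

Expand along row 1:
  + (4) · M_11   where M_11 = det([-5 -4 3; 2 1 -5; -6 -7 7]) = 52
  − (2) · M_12   where M_12 = det([-1 -4 3; -3 1 -5; -2 -7 7]) = -27
  + (-3) · M_13   where M_13 = det([-1 -5 3; -3 2 -5; -2 -6 7]) = -73
  − (4) · M_14   where M_14 = det([-1 -5 -4; -3 2 1; -2 -6 -7]) = 35
det = (+1)·(4)·(52) + (-1)·(2)·(-27) + (+1)·(-3)·(-73) + (-1)·(4)·(35) = 341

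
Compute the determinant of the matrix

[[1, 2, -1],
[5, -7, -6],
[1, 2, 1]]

-34

Expand along column 1:
  + 1 · |-7 -6; 2 1| = 1·(-7 − (-12)) = 5
  − 5 · |2 -1; 2 1| = −5·(2 − (-2)) = -20
  + 1 · |2 -1; -7 -6| = 1·(-12 − 7) = -19
Sum: (5) + (-20) + (-19) = -34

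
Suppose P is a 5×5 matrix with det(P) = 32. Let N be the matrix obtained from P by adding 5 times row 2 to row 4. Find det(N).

det(N) = 32

Adding a multiple of one row to another leaves the determinant unchanged.
det(N) = (1)·(32) = 32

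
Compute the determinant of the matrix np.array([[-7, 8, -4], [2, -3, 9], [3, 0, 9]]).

Expand along column 2:
  − 8 · |2 9; 3 9| = −8·(18 − 27) = 72
  + (-3) · |-7 -4; 3 9| = (-3)·(-63 − (-12)) = 153
Sum: (72) + (153) = 225

The determinant is 225.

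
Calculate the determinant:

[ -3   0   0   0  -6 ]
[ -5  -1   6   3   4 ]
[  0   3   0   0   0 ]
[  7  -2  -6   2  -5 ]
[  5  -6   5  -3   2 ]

-6795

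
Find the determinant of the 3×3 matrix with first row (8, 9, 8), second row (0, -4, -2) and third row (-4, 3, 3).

The determinant is -104.

Expand along row 2:
  + (-4) · |8 8; -4 3| = (-4)·(24 − (-32)) = -224
  − (-2) · |8 9; -4 3| = −(-2)·(24 − (-36)) = 120
Sum: (-224) + (120) = -104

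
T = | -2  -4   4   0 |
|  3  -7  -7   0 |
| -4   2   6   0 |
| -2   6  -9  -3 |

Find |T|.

216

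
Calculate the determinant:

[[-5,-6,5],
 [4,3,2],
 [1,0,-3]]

-54

Expand along column 2:
  − (-6) · |4 2; 1 -3| = −(-6)·(-12 − 2) = -84
  + 3 · |-5 5; 1 -3| = 3·(15 − 5) = 30
Sum: (-84) + (30) = -54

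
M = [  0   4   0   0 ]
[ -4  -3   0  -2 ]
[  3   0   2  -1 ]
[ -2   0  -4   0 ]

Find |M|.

The determinant is -128.

Expand along row 1 (it has 3 zeros):
  − (4) · M_12   where M_12 = det([-4 0 -2; 3 2 -1; -2 -4 0]) = 32
det = (-1)·(4)·(32) = -128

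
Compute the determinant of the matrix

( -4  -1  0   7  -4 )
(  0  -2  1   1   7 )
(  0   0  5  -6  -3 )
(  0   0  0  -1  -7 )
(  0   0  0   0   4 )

The determinant is -160.

The matrix is upper triangular, so the determinant is the product of the diagonal entries:
det = (-4) · (-2) · (5) · (-1) · (4) = -160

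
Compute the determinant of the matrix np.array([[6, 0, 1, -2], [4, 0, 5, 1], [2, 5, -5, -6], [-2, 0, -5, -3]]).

The determinant is 150.

Expand along column 2 (it has 3 zeros):
  − (5) · M_32   where M_32 = det([6 1 -2; 4 5 1; -2 -5 -3]) = -30
det = (-1)·(5)·(-30) = 150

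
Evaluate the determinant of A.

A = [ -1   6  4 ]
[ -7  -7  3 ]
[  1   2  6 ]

290

Expand along row 1:
  + (-1) · |-7 3; 2 6| = (-1)·(-42 − 6) = 48
  − 6 · |-7 3; 1 6| = −6·(-42 − 3) = 270
  + 4 · |-7 -7; 1 2| = 4·(-14 − (-7)) = -28
Sum: (48) + (270) + (-28) = 290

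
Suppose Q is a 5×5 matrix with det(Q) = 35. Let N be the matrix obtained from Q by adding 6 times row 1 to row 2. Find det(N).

35

Adding a multiple of one row to another leaves the determinant unchanged.
det(N) = (1)·(35) = 35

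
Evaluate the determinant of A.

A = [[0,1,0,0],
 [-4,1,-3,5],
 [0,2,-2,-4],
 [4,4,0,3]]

Expand along row 1 (it has 3 zeros):
  − (1) · M_12   where M_12 = det([-4 -3 5; 0 -2 -4; 4 0 3]) = 112
det = (-1)·(1)·(112) = -112

The determinant is -112.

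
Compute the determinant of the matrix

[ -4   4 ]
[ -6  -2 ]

det = (-4)·(-2) − 4·(-6) = 8 − (-24) = 32

32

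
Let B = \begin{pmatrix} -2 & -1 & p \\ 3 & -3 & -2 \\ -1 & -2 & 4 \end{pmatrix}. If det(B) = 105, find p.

Expanding along the row containing p, det(B) is linear in p: det(B) = (-9)·p + (42).
Set (-9)·p + (42) = 105  ⇒  (-9)·p = 63  ⇒  p = -7.

-7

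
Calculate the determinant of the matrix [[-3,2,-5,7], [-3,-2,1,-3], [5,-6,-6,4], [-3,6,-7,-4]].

The determinant is 3548.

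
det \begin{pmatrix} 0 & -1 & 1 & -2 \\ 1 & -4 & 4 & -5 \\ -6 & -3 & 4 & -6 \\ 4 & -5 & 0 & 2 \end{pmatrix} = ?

90

Expand along row 1 (it has 1 zero):
  − (-1) · M_12   where M_12 = det([1 4 -5; -6 4 -6; 4 0 2]) = 40
  + (1) · M_13   where M_13 = det([1 -4 -5; -6 -3 -6; 4 -5 2]) = -198
  − (-2) · M_14   where M_14 = det([1 -4 4; -6 -3 4; 4 -5 0]) = 124
det = (-1)·(-1)·(40) + (+1)·(1)·(-198) + (-1)·(-2)·(124) = 90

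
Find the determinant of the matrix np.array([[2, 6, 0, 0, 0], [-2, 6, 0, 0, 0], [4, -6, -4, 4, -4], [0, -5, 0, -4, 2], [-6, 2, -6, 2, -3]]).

The matrix is block lower-triangular with a 2×2 block and a 3×3 block on the diagonal, so its determinant equals the product of the determinants of the diagonal blocks.
det of the 2×2 block = 24
det of the 3×3 block = 16
det = (24)·(16) = 384

384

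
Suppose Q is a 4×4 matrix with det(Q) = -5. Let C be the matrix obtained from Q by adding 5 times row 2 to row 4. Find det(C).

Adding a multiple of one row to another leaves the determinant unchanged.
det(C) = (1)·(-5) = -5

-5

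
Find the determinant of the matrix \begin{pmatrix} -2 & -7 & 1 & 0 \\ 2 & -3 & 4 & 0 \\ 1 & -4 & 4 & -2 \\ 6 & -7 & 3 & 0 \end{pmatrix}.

-320

Expand along column 4 (it has 3 zeros):
  − (-2) · M_34   where M_34 = det([-2 -7 1; 2 -3 4; 6 -7 3]) = -160
det = (-1)·(-2)·(-160) = -320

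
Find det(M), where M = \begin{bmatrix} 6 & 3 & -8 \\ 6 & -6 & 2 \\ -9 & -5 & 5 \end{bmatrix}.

Expand along row 1:
  + 6 · |-6 2; -5 5| = 6·(-30 − (-10)) = -120
  − 3 · |6 2; -9 5| = −3·(30 − (-18)) = -144
  + (-8) · |6 -6; -9 -5| = (-8)·(-30 − 54) = 672
Sum: (-120) + (-144) + (672) = 408

|M| = 408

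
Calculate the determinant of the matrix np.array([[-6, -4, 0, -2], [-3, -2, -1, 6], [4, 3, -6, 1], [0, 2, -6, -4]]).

Expand along row 1 (it has 1 zero):
  + (-6) · M_11   where M_11 = det([-2 -1 6; 3 -6 1; 2 -6 -4]) = -110
  − (-4) · M_12   where M_12 = det([-3 -1 6; 4 -6 1; 0 -6 -4]) = -250
  − (-2) · M_14   where M_14 = det([-3 -2 -1; 4 3 -6; 0 2 -6]) = -38
det = (+1)·(-6)·(-110) + (-1)·(-4)·(-250) + (-1)·(-2)·(-38) = -416

-416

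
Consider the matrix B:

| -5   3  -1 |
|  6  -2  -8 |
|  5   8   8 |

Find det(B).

Expand along row 1:
  + (-5) · |-2 -8; 8 8| = (-5)·(-16 − (-64)) = -240
  − 3 · |6 -8; 5 8| = −3·(48 − (-40)) = -264
  + (-1) · |6 -2; 5 8| = (-1)·(48 − (-10)) = -58
Sum: (-240) + (-264) + (-58) = -562

-562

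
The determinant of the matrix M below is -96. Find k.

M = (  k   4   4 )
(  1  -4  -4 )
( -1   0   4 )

Expanding along the column containing k, det(M) is linear in k: det(M) = (-16)·k + (-16).
Set (-16)·k + (-16) = -96  ⇒  (-16)·k = -80  ⇒  k = 5.

k = 5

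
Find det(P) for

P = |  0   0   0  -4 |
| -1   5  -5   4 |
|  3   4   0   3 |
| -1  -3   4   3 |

|P| = -204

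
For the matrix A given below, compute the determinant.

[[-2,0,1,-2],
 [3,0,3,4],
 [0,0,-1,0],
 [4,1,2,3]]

Expand along row 3 (it has 3 zeros):
  + (-1) · M_33   where M_33 = det([-2 0 -2; 3 0 4; 4 1 3]) = 2
det = (+1)·(-1)·(2) = -2

-2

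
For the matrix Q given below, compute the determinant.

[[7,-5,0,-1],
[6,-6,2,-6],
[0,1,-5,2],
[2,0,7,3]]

det(Q) = -150

Expand along row 1 (it has 1 zero):
  + (7) · M_11   where M_11 = det([-6 2 -6; 1 -5 2; 0 7 3]) = 126
  − (-5) · M_12   where M_12 = det([6 2 -6; 0 -5 2; 2 7 3]) = -226
  − (-1) · M_14   where M_14 = det([6 -6 2; 0 1 -5; 2 0 7]) = 98
det = (+1)·(7)·(126) + (-1)·(-5)·(-226) + (-1)·(-1)·(98) = -150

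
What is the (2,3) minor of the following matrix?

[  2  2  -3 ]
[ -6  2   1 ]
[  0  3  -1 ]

Delete row 2 and column 3; the remaining 2×2 submatrix is [2 2; 0 3].
Its determinant is 2·3 − 2·0 = 6.

The minor is 6.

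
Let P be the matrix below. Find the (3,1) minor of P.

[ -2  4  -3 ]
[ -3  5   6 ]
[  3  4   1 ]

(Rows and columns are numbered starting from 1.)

Delete row 3 and column 1; the remaining 2×2 submatrix is [4 -3; 5 6].
Its determinant is 4·6 − (-3)·5 = 39.

The minor is 39.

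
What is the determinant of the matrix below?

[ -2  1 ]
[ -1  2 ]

det = (-2)·2 − 1·(-1) = -4 − (-1) = -3

-3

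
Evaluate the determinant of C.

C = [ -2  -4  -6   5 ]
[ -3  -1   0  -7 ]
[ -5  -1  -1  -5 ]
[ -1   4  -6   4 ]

The determinant is -771.

Expand along row 2 (it has 1 zero):
  − (-3) · M_21   where M_21 = det([-4 -6 5; -1 -1 -5; 4 -6 4]) = 282
  + (-1) · M_22   where M_22 = det([-2 -6 5; -5 -1 -5; -1 -6 4]) = 63
  + (-7) · M_24   where M_24 = det([-2 -4 -6; -5 -1 -1; -1 4 -6]) = 222
det = (-1)·(-3)·(282) + (+1)·(-1)·(63) + (+1)·(-7)·(222) = -771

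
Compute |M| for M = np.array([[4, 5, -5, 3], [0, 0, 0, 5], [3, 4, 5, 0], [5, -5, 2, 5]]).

|M| = 2010

Expand along row 2 (it has 3 zeros):
  + (5) · M_24   where M_24 = det([4 5 -5; 3 4 5; 5 -5 2]) = 402
det = (+1)·(5)·(402) = 2010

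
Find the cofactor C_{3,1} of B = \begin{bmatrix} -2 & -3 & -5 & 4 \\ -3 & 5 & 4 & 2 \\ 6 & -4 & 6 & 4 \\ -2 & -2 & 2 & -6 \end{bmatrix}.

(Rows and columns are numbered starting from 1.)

Delete row 3 and column 1; the remaining 3×3 submatrix is [-3 -5 4; 5 4 2; -2 2 -6].
Its determinant is 26.
The cofactor carries sign (−1)^(3+1) = +1, so C_{3,1} = +(26) = 26.

26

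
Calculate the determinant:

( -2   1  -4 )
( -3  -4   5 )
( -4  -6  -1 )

Expand along column 1:
  + (-2) · |-4 5; -6 -1| = (-2)·(4 − (-30)) = -68
  − (-3) · |1 -4; -6 -1| = −(-3)·(-1 − 24) = -75
  + (-4) · |1 -4; -4 5| = (-4)·(5 − 16) = 44
Sum: (-68) + (-75) + (44) = -99

-99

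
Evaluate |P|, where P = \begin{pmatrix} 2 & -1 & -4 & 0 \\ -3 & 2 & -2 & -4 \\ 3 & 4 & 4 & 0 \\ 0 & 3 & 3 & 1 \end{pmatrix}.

206

Expand along column 4 (it has 2 zeros):
  + (-4) · M_24   where M_24 = det([2 -1 -4; 3 4 4; 0 3 3]) = -27
  + (1) · M_44   where M_44 = det([2 -1 -4; -3 2 -2; 3 4 4]) = 98
det = (+1)·(-4)·(-27) + (+1)·(1)·(98) = 206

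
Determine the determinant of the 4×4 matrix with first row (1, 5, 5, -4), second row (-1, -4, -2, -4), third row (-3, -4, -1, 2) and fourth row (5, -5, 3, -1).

-1105

Expand along row 1:
  + (1) · M_11   where M_11 = det([-4 -2 -4; -4 -1 2; -5 3 -1]) = 116
  − (5) · M_12   where M_12 = det([-1 -2 -4; -3 -1 2; 5 3 -1]) = 7
  + (5) · M_13   where M_13 = det([-1 -4 -4; -3 -4 2; 5 -5 -1]) = -182
  − (-4) · M_14   where M_14 = det([-1 -4 -2; -3 -4 -1; 5 -5 3]) = -69
det = (+1)·(1)·(116) + (-1)·(5)·(7) + (+1)·(5)·(-182) + (-1)·(-4)·(-69) = -1105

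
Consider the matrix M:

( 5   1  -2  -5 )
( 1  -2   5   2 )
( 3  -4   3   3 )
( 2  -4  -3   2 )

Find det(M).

The determinant is -117.

Expand along row 1:
  + (5) · M_11   where M_11 = det([-2 5 2; -4 3 3; -4 -3 2]) = -2
  − (1) · M_12   where M_12 = det([1 5 2; 3 3 3; 2 -3 2]) = -15
  + (-2) · M_13   where M_13 = det([1 -2 2; 3 -4 3; 2 -4 2]) = -4
  − (-5) · M_14   where M_14 = det([1 -2 5; 3 -4 3; 2 -4 -3]) = -26
det = (+1)·(5)·(-2) + (-1)·(1)·(-15) + (+1)·(-2)·(-4) + (-1)·(-5)·(-26) = -117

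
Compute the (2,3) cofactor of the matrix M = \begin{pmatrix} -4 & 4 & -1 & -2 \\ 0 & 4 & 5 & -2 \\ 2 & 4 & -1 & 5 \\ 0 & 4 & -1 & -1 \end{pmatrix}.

-88

Delete row 2 and column 3; the remaining 3×3 submatrix is [-4 4 -2; 2 4 5; 0 4 -1].
Its determinant is 88.
The cofactor carries sign (−1)^(2+3) = −1, so C_{2,3} = −(88) = -88.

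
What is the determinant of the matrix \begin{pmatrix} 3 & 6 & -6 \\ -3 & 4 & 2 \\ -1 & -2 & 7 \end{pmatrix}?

150

Expand along row 1:
  + 3 · |4 2; -2 7| = 3·(28 − (-4)) = 96
  − 6 · |-3 2; -1 7| = −6·(-21 − (-2)) = 114
  + (-6) · |-3 4; -1 -2| = (-6)·(6 − (-4)) = -60
Sum: (96) + (114) + (-60) = 150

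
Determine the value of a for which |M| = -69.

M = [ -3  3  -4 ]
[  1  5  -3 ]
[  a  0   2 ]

Expanding along the row containing a, det(M) is linear in a: det(M) = (11)·a + (-36).
Set (11)·a + (-36) = -69  ⇒  (11)·a = -33  ⇒  a = -3.

a = -3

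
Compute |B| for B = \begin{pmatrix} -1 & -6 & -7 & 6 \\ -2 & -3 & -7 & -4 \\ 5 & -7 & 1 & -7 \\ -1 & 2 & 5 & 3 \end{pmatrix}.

The determinant is -1697.

Expand along row 1:
  + (-1) · M_11   where M_11 = det([-3 -7 -4; -7 1 -7; 2 5 3]) = -15
  − (-6) · M_12   where M_12 = det([-2 -7 -4; 5 1 -7; -1 5 3]) = -124
  + (-7) · M_13   where M_13 = det([-2 -3 -4; 5 -7 -7; -1 2 3]) = 26
  − (6) · M_14   where M_14 = det([-2 -3 -7; 5 -7 1; -1 2 5]) = 131
det = (+1)·(-1)·(-15) + (-1)·(-6)·(-124) + (+1)·(-7)·(26) + (-1)·(6)·(131) = -1697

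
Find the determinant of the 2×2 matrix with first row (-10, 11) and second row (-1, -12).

det = (-10)·(-12) − 11·(-1) = 120 − (-11) = 131

131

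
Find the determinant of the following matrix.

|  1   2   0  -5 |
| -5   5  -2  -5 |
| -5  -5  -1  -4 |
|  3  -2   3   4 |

Expand along row 1 (it has 1 zero):
  + (1) · M_11   where M_11 = det([5 -2 -5; -5 -1 -4; -2 3 4]) = 69
  − (2) · M_12   where M_12 = det([-5 -2 -5; -5 -1 -4; 3 3 4]) = 4
  − (-5) · M_14   where M_14 = det([-5 5 -2; -5 -5 -1; 3 -2 3]) = 95
det = (+1)·(1)·(69) + (-1)·(2)·(4) + (-1)·(-5)·(95) = 536

The determinant is 536.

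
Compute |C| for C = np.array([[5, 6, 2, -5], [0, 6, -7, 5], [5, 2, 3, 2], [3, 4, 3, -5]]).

|C| = -446

Expand along row 2 (it has 1 zero):
  + (6) · M_22   where M_22 = det([5 2 -5; 5 3 2; 3 3 -5]) = -73
  − (-7) · M_23   where M_23 = det([5 6 -5; 5 2 2; 3 4 -5]) = 26
  + (5) · M_24   where M_24 = det([5 6 2; 5 2 3; 3 4 3]) = -38
det = (+1)·(6)·(-73) + (-1)·(-7)·(26) + (+1)·(5)·(-38) = -446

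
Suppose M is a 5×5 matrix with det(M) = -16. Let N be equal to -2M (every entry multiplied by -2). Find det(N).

For a 5×5 matrix, det(-2M) = (-2)^5·det(M) = -32·det(M).
det(N) = (-32)·(-16) = 512

512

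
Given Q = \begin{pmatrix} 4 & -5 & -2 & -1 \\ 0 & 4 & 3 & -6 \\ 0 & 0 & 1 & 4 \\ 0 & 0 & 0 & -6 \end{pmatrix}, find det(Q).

Q is upper triangular, so det(Q) is the product of the diagonal entries:
det = (4) · (4) · (1) · (-6) = -96

-96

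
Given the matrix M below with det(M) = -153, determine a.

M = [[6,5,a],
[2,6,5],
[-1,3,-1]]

-1

Expanding along the row containing a, det(M) is linear in a: det(M) = (12)·a + (-141).
Set (12)·a + (-141) = -153  ⇒  (12)·a = -12  ⇒  a = -1.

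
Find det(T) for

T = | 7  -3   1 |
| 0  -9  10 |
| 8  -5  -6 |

det(T) = 560

Expand along row 2:
  + (-9) · |7 1; 8 -6| = (-9)·(-42 − 8) = 450
  − 10 · |7 -3; 8 -5| = −10·(-35 − (-24)) = 110
Sum: (450) + (110) = 560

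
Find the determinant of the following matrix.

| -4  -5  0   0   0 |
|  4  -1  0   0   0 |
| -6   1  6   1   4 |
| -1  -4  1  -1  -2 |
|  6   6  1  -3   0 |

-1104

The matrix is block lower-triangular with a 2×2 block and a 3×3 block on the diagonal, so its determinant equals the product of the determinants of the diagonal blocks.
det of the 2×2 block = 24
det of the 3×3 block = -46
det = (24)·(-46) = -1104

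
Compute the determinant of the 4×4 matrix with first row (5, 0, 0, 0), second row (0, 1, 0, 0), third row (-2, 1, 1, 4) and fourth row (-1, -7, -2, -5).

The matrix is block lower-triangular with a 2×2 block and a 2×2 block on the diagonal, so its determinant equals the product of the determinants of the diagonal blocks.
det of the 2×2 block = 5
det of the 2×2 block = 3
det = (5)·(3) = 15

15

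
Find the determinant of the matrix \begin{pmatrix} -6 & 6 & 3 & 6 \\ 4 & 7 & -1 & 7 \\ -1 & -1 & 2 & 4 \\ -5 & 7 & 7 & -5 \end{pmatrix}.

Expand along row 1:
  + (-6) · M_11   where M_11 = det([7 -1 7; -1 2 4; 7 7 -5]) = -436
  − (6) · M_12   where M_12 = det([4 -1 7; -1 2 4; -5 7 -5]) = -106
  + (3) · M_13   where M_13 = det([4 7 7; -1 -1 4; -5 7 -5]) = -351
  − (6) · M_14   where M_14 = det([4 7 -1; -1 -1 2; -5 7 7]) = -93
det = (+1)·(-6)·(-436) + (-1)·(6)·(-106) + (+1)·(3)·(-351) + (-1)·(6)·(-93) = 2757

2757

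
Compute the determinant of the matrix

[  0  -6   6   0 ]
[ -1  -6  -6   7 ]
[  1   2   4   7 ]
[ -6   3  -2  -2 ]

The determinant is 4548.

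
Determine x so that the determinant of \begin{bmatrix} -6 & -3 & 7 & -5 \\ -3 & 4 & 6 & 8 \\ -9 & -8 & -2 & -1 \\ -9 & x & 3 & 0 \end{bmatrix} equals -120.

Expanding along the row containing x, det(A) is linear in x: det(A) = (-885)·x + (-4545).
Set (-885)·x + (-4545) = -120  ⇒  (-885)·x = 4425  ⇒  x = -5.

-5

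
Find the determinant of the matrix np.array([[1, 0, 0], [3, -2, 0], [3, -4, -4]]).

The matrix is lower triangular, so the determinant is the product of the diagonal entries:
det = (1) · (-2) · (-4) = 8

8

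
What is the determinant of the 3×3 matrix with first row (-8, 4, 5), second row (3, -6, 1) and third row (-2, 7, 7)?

Expand along row 1:
  + (-8) · |-6 1; 7 7| = (-8)·(-42 − 7) = 392
  − 4 · |3 1; -2 7| = −4·(21 − (-2)) = -92
  + 5 · |3 -6; -2 7| = 5·(21 − 12) = 45
Sum: (392) + (-92) + (45) = 345

345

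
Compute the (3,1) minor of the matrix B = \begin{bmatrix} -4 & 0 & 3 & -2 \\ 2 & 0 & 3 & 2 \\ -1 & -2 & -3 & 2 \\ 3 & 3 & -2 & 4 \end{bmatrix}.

36

Delete row 3 and column 1; the remaining 3×3 submatrix is [0 3 -2; 0 3 2; 3 -2 4].
Its determinant is 36.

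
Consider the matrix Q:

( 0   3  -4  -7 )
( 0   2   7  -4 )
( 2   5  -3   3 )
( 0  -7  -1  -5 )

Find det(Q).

Expand along column 1 (it has 3 zeros):
  + (2) · M_31   where M_31 = det([3 -4 -7; 2 7 -4; -7 -1 -5]) = -598
det = (+1)·(2)·(-598) = -1196

det(Q) = -1196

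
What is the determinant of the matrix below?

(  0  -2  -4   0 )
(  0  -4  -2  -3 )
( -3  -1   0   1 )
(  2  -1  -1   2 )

Expand along row 1 (it has 2 zeros):
  − (-2) · M_12   where M_12 = det([0 -2 -3; -3 0 1; 2 -1 2]) = -25
  + (-4) · M_13   where M_13 = det([0 -4 -3; -3 -1 1; 2 -1 2]) = -47
det = (-1)·(-2)·(-25) + (+1)·(-4)·(-47) = 138

The determinant is 138.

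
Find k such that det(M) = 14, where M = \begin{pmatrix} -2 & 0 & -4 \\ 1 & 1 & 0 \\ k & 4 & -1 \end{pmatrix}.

k = 7

Expanding along the column containing k, det(M) is linear in k: det(M) = (4)·k + (-14).
Set (4)·k + (-14) = 14  ⇒  (4)·k = 28  ⇒  k = 7.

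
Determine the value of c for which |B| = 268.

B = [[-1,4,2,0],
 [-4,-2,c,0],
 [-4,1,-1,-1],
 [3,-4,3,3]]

c = -8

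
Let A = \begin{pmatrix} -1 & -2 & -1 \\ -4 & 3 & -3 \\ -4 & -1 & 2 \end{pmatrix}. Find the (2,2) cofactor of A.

-6

Delete row 2 and column 2; the remaining 2×2 submatrix is [-1 -1; -4 2].
Its determinant is (-1)·2 − (-1)·(-4) = -6.
The cofactor carries sign (−1)^(2+2) = +1, so C_{2,2} = +(-6) = -6.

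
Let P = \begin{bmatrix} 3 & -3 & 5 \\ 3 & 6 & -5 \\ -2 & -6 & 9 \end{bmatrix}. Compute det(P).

93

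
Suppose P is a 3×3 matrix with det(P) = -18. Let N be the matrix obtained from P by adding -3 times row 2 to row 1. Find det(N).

|N| = -18

Adding a multiple of one row to another leaves the determinant unchanged.
det(N) = (1)·(-18) = -18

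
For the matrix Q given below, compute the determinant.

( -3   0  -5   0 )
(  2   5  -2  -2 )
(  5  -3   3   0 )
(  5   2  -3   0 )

|Q| = 268

Expand along column 4 (it has 3 zeros):
  + (-2) · M_24   where M_24 = det([-3 0 -5; 5 -3 3; 5 2 -3]) = -134
det = (+1)·(-2)·(-134) = 268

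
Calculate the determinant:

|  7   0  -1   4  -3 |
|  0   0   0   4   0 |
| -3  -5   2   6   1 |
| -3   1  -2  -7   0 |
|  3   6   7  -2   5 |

Expand along row 2 (it has 4 zeros):
  + (4) · M_24   where M_24 = det([7 0 -1 -3; -3 -5 2 1; -3 1 -2 0; 3 6 7 5]) = 2
det = (+1)·(4)·(2) = 8

The determinant is 8.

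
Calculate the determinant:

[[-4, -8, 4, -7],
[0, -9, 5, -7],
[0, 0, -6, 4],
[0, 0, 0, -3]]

The determinant is 648.

The matrix is upper triangular, so the determinant is the product of the diagonal entries:
det = (-4) · (-9) · (-6) · (-3) = 648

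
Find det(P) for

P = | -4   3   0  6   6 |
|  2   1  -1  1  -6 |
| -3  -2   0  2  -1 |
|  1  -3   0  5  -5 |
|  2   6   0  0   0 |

-906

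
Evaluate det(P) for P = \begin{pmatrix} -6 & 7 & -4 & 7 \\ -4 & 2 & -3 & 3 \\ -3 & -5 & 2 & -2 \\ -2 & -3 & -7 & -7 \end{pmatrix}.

-501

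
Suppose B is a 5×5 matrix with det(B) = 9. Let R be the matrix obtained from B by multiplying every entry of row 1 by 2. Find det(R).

Scaling one row by 2 multiplies the determinant by 2.
det(R) = (2)·(9) = 18

The determinant is 18.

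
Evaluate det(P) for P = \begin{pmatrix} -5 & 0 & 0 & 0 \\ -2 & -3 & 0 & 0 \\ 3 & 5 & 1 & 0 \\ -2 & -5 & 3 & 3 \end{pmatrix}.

P is lower triangular, so det(P) is the product of the diagonal entries:
det = (-5) · (-3) · (1) · (3) = 45

The determinant is 45.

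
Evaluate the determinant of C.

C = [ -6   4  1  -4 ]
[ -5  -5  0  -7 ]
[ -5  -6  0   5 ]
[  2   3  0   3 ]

Expand along column 3 (it has 3 zeros):
  + (1) · M_13   where M_13 = det([-5 -5 -7; -5 -6 5; 2 3 3]) = 61
det = (+1)·(1)·(61) = 61

61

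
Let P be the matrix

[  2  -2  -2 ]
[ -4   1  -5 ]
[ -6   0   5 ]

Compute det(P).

Expand along row 3:
  + (-6) · |-2 -2; 1 -5| = (-6)·(10 − (-2)) = -72
  + 5 · |2 -2; -4 1| = 5·(2 − 8) = -30
Sum: (-72) + (-30) = -102

The determinant is -102.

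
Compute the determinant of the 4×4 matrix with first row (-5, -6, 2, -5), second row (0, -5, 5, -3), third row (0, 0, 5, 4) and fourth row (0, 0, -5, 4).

The determinant is 1000.

The matrix is block upper-triangular with a 2×2 block and a 2×2 block on the diagonal, so its determinant equals the product of the determinants of the diagonal blocks.
det of the 2×2 block = 25
det of the 2×2 block = 40
det = (25)·(40) = 1000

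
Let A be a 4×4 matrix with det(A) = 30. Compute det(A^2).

900

det(A^2) = (det A)^2 = (30)^2 = 900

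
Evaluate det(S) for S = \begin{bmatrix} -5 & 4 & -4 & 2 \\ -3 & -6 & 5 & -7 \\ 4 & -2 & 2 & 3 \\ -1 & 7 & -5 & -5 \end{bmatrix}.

Expand along row 1:
  + (-5) · M_11   where M_11 = det([-6 5 -7; -2 2 3; 7 -5 -5]) = 53
  − (4) · M_12   where M_12 = det([-3 5 -7; 4 2 3; -1 -5 -5]) = 196
  + (-4) · M_13   where M_13 = det([-3 -6 -7; 4 -2 3; -1 7 -5]) = -251
  − (2) · M_14   where M_14 = det([-3 -6 5; 4 -2 2; -1 7 -5]) = 34
det = (+1)·(-5)·(53) + (-1)·(4)·(196) + (+1)·(-4)·(-251) + (-1)·(2)·(34) = -113

det(S) = -113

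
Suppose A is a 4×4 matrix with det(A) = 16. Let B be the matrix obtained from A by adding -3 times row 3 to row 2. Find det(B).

Adding a multiple of one row to another leaves the determinant unchanged.
det(B) = (1)·(16) = 16

16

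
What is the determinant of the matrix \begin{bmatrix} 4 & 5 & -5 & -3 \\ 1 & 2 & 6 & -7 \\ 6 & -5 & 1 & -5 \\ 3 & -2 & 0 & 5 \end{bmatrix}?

2852

Expand along row 4 (it has 1 zero):
  − (3) · M_41   where M_41 = det([5 -5 -3; 2 6 -7; -5 1 -5]) = -436
  + (-2) · M_42   where M_42 = det([4 -5 -3; 1 6 -7; 6 1 -5]) = 198
  + (5) · M_44   where M_44 = det([4 5 -5; 1 2 6; 6 -5 1]) = 388
det = (-1)·(3)·(-436) + (+1)·(-2)·(198) + (+1)·(5)·(388) = 2852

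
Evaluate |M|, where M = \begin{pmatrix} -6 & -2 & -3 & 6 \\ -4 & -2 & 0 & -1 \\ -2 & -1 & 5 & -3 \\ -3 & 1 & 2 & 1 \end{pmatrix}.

-245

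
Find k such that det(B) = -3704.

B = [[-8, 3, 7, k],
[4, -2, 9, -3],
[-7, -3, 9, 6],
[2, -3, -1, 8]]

k = 2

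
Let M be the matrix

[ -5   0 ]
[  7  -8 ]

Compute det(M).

det(M) = (-5)·(-8) − 0·7 = 40 − 0 = 40

det(M) = 40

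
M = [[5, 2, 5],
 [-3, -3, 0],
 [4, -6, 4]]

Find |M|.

Expand along row 2:
  − (-3) · |2 5; -6 4| = −(-3)·(8 − (-30)) = 114
  + (-3) · |5 5; 4 4| = (-3)·(20 − 20) = 0
Sum: (114) + (0) = 114

114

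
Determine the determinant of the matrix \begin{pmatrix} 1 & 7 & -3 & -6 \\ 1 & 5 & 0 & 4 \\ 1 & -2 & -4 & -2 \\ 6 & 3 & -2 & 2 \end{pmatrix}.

-1068

Expand along row 2 (it has 1 zero):
  − (1) · M_21   where M_21 = det([7 -3 -6; -2 -4 -2; 3 -2 2]) = -174
  + (5) · M_22   where M_22 = det([1 -3 -6; 1 -4 -2; 6 -2 2]) = -102
  + (4) · M_24   where M_24 = det([1 7 -3; 1 -2 -4; 6 3 -2]) = -183
det = (-1)·(1)·(-174) + (+1)·(5)·(-102) + (+1)·(4)·(-183) = -1068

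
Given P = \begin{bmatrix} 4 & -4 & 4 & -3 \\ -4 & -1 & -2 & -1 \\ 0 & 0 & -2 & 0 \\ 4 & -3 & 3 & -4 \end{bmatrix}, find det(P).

-72

Expand along row 3 (it has 3 zeros):
  + (-2) · M_33   where M_33 = det([4 -4 -3; -4 -1 -1; 4 -3 -4]) = 36
det = (+1)·(-2)·(36) = -72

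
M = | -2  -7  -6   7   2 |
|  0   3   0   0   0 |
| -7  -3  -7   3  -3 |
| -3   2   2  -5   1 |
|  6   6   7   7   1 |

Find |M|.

Expand along row 2 (it has 4 zeros):
  + (3) · M_22   where M_22 = det([-2 -6 7 2; -7 -7 3 -3; -3 2 -5 1; 6 7 7 1]) = 1855
det = (+1)·(3)·(1855) = 5565

det(M) = 5565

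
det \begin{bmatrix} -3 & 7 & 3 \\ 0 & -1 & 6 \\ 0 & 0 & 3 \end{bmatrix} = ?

The matrix is upper triangular, so the determinant is the product of the diagonal entries:
det = (-3) · (-1) · (3) = 9

9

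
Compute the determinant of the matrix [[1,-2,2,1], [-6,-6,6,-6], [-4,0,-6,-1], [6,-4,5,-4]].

-1026

Expand along row 3 (it has 1 zero):
  + (-4) · M_31   where M_31 = det([-2 2 1; -6 6 -6; -4 5 -4]) = -18
  + (-6) · M_33   where M_33 = det([1 -2 1; -6 -6 -6; 6 -4 -4]) = 180
  − (-1) · M_34   where M_34 = det([1 -2 2; -6 -6 6; 6 -4 5]) = -18
det = (+1)·(-4)·(-18) + (+1)·(-6)·(180) + (-1)·(-1)·(-18) = -1026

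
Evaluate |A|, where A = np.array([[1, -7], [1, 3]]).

The determinant is 10.

det(A) = 1·3 − (-7)·1 = 3 − (-7) = 10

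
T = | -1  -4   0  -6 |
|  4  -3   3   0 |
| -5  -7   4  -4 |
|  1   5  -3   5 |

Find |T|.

Expand along row 1 (it has 1 zero):
  + (-1) · M_11   where M_11 = det([-3 3 0; -7 4 -4; 5 -3 5]) = 21
  − (-4) · M_12   where M_12 = det([4 3 0; -5 4 -4; 1 -3 5]) = 95
  − (-6) · M_14   where M_14 = det([4 -3 3; -5 -7 4; 1 5 -3]) = -17
det = (+1)·(-1)·(21) + (-1)·(-4)·(95) + (-1)·(-6)·(-17) = 257

det(T) = 257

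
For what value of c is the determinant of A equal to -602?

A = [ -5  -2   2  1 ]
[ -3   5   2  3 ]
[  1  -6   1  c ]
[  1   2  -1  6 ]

Expanding along the row containing c, det(A) is linear in c: det(A) = (-25)·c + (-452).
Set (-25)·c + (-452) = -602  ⇒  (-25)·c = -150  ⇒  c = 6.

6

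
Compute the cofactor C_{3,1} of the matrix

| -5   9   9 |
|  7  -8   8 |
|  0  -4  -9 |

Delete row 3 and column 1; the remaining 2×2 submatrix is [9 9; -8 8].
Its determinant is 9·8 − 9·(-8) = 144.
The cofactor carries sign (−1)^(3+1) = +1, so C_{3,1} = +(144) = 144.

The cofactor is 144.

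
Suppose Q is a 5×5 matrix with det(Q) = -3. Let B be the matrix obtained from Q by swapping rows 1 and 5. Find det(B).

3

Swapping two rows multiplies the determinant by −1.
det(B) = (-1)·(-3) = 3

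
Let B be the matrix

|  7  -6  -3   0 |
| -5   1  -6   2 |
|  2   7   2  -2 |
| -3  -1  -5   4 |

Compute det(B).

Expand along row 1 (it has 1 zero):
  + (7) · M_11   where M_11 = det([1 -6 2; 7 2 -2; -1 -5 4]) = 88
  − (-6) · M_12   where M_12 = det([-5 -6 2; 2 2 -2; -3 -5 4]) = 14
  + (-3) · M_13   where M_13 = det([-5 1 2; 2 7 -2; -3 -1 4]) = -94
det = (+1)·(7)·(88) + (-1)·(-6)·(14) + (+1)·(-3)·(-94) = 982

|B| = 982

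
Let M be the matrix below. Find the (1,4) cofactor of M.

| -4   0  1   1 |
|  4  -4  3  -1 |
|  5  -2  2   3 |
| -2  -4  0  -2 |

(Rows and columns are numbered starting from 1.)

24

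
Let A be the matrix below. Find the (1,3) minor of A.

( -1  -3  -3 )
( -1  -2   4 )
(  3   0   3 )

Delete row 1 and column 3; the remaining 2×2 submatrix is [-1 -2; 3 0].
Its determinant is (-1)·0 − (-2)·3 = 6.

6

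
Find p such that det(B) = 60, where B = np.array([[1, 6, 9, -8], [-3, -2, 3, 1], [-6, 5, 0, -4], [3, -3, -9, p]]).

5

Expanding along the column containing p, det(B) is linear in p: det(B) = (-366)·p + (1890).
Set (-366)·p + (1890) = 60  ⇒  (-366)·p = -1830  ⇒  p = 5.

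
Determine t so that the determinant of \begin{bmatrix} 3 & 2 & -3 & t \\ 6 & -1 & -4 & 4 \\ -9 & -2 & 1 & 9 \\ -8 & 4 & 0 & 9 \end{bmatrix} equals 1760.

t = -5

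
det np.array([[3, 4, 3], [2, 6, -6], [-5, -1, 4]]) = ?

226

Expand along column 1:
  + 3 · |6 -6; -1 4| = 3·(24 − 6) = 54
  − 2 · |4 3; -1 4| = −2·(16 − (-3)) = -38
  + (-5) · |4 3; 6 -6| = (-5)·(-24 − 18) = 210
Sum: (54) + (-38) + (210) = 226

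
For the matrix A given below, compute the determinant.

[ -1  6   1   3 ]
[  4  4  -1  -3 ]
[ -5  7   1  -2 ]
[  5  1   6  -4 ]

The determinant is -2021.

Expand along row 1:
  + (-1) · M_11   where M_11 = det([4 -1 -3; 7 1 -2; 1 6 -4]) = -117
  − (6) · M_12   where M_12 = det([4 -1 -3; -5 1 -2; 5 6 -4]) = 167
  + (1) · M_13   where M_13 = det([4 4 -3; -5 7 -2; 5 1 -4]) = -104
  − (3) · M_14   where M_14 = det([4 4 -1; -5 7 1; 5 1 6]) = 344
det = (+1)·(-1)·(-117) + (-1)·(6)·(167) + (+1)·(1)·(-104) + (-1)·(3)·(344) = -2021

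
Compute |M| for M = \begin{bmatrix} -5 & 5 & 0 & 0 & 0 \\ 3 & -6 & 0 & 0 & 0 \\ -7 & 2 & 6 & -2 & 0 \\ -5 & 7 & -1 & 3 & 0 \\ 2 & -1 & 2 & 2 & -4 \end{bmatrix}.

M is block lower-triangular with a 2×2 block and a 3×3 block on the diagonal, so its determinant equals the product of the determinants of the diagonal blocks.
det of the 2×2 block = 15
det of the 3×3 block = -64
det = (15)·(-64) = -960

-960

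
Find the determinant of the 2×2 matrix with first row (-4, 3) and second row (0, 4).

The determinant is -16.

det = (-4)·4 − 3·0 = -16 − 0 = -16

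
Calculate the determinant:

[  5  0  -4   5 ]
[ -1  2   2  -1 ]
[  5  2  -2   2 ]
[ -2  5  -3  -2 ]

-228

Expand along row 1 (it has 1 zero):
  + (5) · M_11   where M_11 = det([2 2 -1; 2 -2 2; 5 -3 -2]) = 44
  + (-4) · M_13   where M_13 = det([-1 2 -1; 5 2 2; -2 5 -2]) = -3
  − (5) · M_14   where M_14 = det([-1 2 2; 5 2 -2; -2 5 -3]) = 92
det = (+1)·(5)·(44) + (+1)·(-4)·(-3) + (-1)·(5)·(92) = -228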